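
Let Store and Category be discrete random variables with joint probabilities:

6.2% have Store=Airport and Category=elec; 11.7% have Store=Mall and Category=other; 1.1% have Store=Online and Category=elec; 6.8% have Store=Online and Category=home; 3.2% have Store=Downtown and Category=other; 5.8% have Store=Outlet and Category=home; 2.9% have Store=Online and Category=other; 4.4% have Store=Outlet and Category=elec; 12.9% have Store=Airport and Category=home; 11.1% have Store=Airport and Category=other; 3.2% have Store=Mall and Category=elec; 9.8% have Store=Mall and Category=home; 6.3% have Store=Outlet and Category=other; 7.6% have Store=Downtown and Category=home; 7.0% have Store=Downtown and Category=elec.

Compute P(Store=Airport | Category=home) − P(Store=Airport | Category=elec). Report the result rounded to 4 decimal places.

0.0176

P(Category=home) = 0.076 + 0.098 + 0.129 + 0.058 + 0.068 = 0.429; P(Store=Airport | Category=home) = 0.129/0.429 = 0.30070.
P(Category=elec) = 0.070 + 0.032 + 0.062 + 0.044 + 0.011 = 0.219; P(Store=Airport | Category=elec) = 0.062/0.219 = 0.28311.
Difference = 0.0176.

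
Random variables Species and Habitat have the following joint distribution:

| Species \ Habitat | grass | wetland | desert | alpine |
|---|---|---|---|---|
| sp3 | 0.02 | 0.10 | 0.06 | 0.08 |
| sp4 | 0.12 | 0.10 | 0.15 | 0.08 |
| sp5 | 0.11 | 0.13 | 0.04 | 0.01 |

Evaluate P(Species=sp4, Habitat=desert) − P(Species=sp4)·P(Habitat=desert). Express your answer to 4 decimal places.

P(Species=sp4) = 0.12 + 0.10 + 0.15 + 0.08 = 0.45.
P(Habitat=desert) = 0.06 + 0.15 + 0.04 = 0.25.
P(Species=sp4, Habitat=desert) − P(Species=sp4)P(Habitat=desert) = 0.15 − 0.45×0.25 = 0.0375.

0.0375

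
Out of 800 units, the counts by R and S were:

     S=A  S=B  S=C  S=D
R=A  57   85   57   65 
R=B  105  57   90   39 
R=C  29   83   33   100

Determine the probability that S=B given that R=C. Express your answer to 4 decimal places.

0.3388

Total with R=C: 29 + 83 + 33 + 100 = 245.
P(S=B | R=C) = 83/245 = 0.3388.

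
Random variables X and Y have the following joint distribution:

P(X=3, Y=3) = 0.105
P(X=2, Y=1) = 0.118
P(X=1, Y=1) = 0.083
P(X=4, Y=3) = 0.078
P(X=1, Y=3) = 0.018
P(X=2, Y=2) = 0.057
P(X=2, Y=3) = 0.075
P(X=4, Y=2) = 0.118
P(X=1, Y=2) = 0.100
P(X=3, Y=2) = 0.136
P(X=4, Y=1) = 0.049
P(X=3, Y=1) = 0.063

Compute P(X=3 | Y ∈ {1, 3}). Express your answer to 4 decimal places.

P(Y=1) = 0.083 + 0.118 + 0.063 + 0.049 = 0.313.
P(Y=3) = 0.018 + 0.075 + 0.105 + 0.078 = 0.276.
P(Y ∈ {1, 3}) = 0.313 + 0.276 = 0.589; P(X=3, Y ∈ {1, 3}) = 0.063 + 0.105 = 0.168.
P(X=3 | Y ∈ {1, 3}) = 0.168/0.589 = 0.2852.

0.2852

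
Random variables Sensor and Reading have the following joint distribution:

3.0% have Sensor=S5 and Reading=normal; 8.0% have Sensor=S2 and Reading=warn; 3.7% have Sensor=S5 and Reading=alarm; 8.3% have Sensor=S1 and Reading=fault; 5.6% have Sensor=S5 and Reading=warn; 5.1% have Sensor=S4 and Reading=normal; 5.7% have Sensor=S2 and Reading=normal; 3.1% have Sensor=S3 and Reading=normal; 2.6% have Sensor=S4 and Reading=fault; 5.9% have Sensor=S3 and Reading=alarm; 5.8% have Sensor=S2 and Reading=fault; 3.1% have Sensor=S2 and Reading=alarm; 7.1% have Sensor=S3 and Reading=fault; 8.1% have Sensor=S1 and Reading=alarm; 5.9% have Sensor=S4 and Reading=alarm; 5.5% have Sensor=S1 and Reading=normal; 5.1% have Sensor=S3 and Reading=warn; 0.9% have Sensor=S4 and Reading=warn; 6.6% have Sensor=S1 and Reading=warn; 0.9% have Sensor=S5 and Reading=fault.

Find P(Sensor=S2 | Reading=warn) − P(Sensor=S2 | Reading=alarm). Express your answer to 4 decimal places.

0.1892

P(Reading=warn) = 0.066 + 0.080 + 0.051 + 0.009 + 0.056 = 0.262; P(Sensor=S2 | Reading=warn) = 0.080/0.262 = 0.30534.
P(Reading=alarm) = 0.081 + 0.031 + 0.059 + 0.059 + 0.037 = 0.267; P(Sensor=S2 | Reading=alarm) = 0.031/0.267 = 0.11610.
Difference = 0.1892.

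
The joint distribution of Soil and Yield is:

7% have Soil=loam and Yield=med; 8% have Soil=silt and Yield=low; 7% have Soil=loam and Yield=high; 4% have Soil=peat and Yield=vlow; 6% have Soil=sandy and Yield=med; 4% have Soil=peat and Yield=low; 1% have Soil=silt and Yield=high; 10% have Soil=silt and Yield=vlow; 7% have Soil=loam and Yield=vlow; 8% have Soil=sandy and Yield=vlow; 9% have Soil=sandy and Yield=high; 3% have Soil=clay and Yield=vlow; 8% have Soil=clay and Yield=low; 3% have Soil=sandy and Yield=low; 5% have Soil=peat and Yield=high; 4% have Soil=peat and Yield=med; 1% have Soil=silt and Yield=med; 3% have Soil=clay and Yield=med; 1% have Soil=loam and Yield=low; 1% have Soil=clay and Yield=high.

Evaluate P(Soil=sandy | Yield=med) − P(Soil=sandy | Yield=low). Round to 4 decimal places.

P(Yield=med) = 0.06 + 0.07 + 0.03 + 0.01 + 0.04 = 0.21; P(Soil=sandy | Yield=med) = 0.06/0.21 = 0.28571.
P(Yield=low) = 0.03 + 0.01 + 0.08 + 0.08 + 0.04 = 0.24; P(Soil=sandy | Yield=low) = 0.03/0.24 = 0.12500.
Difference = 0.1607.

0.1607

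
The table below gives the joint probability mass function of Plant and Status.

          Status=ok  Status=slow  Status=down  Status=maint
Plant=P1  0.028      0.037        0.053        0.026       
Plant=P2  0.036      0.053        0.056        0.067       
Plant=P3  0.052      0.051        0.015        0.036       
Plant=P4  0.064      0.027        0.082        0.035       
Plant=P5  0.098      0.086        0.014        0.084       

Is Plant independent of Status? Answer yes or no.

P(Plant=P5) = 0.282 and P(Status=down) = 0.220, so their product is 0.06204, but P(Plant=P5, Status=down) = 0.014. Since these differ, Plant and Status are not independent.

no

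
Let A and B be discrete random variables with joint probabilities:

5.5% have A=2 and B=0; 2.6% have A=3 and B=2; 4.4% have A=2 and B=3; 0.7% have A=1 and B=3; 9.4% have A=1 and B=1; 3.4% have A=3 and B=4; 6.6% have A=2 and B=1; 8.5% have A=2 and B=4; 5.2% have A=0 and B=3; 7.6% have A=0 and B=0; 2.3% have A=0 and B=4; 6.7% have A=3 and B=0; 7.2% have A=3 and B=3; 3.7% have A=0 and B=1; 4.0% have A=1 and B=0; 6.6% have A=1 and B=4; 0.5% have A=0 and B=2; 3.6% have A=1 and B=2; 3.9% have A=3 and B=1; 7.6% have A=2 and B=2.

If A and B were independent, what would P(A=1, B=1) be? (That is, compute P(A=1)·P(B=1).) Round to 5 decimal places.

P(A=1) = 0.040 + 0.094 + 0.036 + 0.007 + 0.066 = 0.243.
P(B=1) = 0.037 + 0.094 + 0.066 + 0.039 = 0.236.
Product: 0.243 × 0.236 = 0.05735.

0.05735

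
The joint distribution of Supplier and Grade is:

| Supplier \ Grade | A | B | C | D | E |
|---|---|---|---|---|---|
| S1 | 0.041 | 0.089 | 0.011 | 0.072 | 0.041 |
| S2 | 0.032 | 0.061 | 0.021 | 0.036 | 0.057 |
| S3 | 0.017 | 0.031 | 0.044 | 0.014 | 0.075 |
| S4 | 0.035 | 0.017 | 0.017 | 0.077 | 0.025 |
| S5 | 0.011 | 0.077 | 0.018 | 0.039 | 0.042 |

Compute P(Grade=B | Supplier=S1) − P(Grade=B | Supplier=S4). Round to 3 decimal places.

0.251

P(Supplier=S1) = 0.041 + 0.089 + 0.011 + 0.072 + 0.041 = 0.254; P(Grade=B | Supplier=S1) = 0.089/0.254 = 0.3504.
P(Supplier=S4) = 0.035 + 0.017 + 0.017 + 0.077 + 0.025 = 0.171; P(Grade=B | Supplier=S4) = 0.017/0.171 = 0.0994.
Difference = 0.251.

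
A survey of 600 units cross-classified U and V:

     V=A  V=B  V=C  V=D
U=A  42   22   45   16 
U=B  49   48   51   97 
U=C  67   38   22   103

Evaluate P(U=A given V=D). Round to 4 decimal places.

Total with V=D: 16 + 97 + 103 = 216.
P(U=A | V=D) = 16/216 = 0.0741.

0.0741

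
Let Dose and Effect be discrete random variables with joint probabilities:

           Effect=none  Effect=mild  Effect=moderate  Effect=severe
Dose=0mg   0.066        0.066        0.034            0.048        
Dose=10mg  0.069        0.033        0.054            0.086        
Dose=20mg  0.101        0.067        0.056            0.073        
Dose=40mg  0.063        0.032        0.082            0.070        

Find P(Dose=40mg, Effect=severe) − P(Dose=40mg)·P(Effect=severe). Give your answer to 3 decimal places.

0.002

P(Dose=40mg) = 0.063 + 0.032 + 0.082 + 0.070 = 0.247.
P(Effect=severe) = 0.048 + 0.086 + 0.073 + 0.070 = 0.277.
P(Dose=40mg, Effect=severe) − P(Dose=40mg)P(Effect=severe) = 0.070 − 0.247×0.277 = 0.002.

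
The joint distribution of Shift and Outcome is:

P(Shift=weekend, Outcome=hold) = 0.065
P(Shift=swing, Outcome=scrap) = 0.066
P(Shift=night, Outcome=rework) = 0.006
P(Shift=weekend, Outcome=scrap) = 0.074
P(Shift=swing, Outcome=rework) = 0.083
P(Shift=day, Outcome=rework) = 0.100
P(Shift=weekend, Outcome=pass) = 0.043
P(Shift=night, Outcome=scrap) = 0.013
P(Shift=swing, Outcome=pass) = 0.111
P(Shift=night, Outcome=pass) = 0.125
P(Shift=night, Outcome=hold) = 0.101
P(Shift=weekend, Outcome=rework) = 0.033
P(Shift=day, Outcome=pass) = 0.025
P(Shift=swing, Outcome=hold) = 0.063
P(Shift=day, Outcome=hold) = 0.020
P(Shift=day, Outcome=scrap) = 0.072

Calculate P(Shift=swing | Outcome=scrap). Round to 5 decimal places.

0.29333

P(Outcome=scrap) = 0.072 + 0.066 + 0.013 + 0.074 = 0.225.
P(Shift=swing | Outcome=scrap) = 0.066/0.225 = 0.29333.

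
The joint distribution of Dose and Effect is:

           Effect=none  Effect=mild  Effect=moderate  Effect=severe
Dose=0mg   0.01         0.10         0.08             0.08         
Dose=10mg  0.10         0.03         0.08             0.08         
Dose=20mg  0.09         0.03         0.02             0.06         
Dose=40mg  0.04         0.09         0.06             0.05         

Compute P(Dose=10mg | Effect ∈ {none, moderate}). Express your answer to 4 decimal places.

P(Effect=none) = 0.01 + 0.10 + 0.09 + 0.04 = 0.24.
P(Effect=moderate) = 0.08 + 0.08 + 0.02 + 0.06 = 0.24.
P(Effect ∈ {none, moderate}) = 0.24 + 0.24 = 0.48; P(Dose=10mg, Effect ∈ {none, moderate}) = 0.10 + 0.08 = 0.18.
P(Dose=10mg | Effect ∈ {none, moderate}) = 0.18/0.48 = 0.3750.

0.3750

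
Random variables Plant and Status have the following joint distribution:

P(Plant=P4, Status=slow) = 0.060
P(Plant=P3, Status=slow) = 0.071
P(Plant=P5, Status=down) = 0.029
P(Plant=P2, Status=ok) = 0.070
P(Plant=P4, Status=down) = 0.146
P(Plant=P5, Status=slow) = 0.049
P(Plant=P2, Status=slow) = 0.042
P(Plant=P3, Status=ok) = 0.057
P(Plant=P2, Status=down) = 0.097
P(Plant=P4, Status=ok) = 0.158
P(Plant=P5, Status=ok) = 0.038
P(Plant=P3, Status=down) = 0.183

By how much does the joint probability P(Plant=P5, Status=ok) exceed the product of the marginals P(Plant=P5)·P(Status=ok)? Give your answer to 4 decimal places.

0.0005

P(Plant=P5) = 0.038 + 0.049 + 0.029 = 0.116.
P(Status=ok) = 0.070 + 0.057 + 0.158 + 0.038 = 0.323.
P(Plant=P5, Status=ok) − P(Plant=P5)P(Status=ok) = 0.038 − 0.116×0.323 = 0.0005.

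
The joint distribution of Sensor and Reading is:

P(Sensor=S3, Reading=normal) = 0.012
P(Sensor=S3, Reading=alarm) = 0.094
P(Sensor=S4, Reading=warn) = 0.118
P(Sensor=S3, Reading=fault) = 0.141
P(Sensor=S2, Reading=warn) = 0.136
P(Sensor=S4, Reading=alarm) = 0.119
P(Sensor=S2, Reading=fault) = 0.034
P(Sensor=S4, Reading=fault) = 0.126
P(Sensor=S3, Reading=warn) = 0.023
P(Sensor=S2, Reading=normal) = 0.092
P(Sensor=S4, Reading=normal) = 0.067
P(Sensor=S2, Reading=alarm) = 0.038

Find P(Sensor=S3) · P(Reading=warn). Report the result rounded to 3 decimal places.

0.075

P(Sensor=S3) = 0.012 + 0.023 + 0.094 + 0.141 = 0.270.
P(Reading=warn) = 0.136 + 0.023 + 0.118 = 0.277.
Product: 0.270 × 0.277 = 0.075.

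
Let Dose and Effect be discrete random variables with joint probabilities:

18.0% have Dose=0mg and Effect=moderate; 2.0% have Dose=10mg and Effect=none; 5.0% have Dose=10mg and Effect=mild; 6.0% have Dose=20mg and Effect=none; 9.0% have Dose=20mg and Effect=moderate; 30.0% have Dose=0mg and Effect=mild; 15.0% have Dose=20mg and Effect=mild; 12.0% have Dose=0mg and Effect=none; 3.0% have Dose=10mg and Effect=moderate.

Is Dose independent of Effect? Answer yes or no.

Every cell satisfies P(Dose,Effect) = P(Dose)·P(Effect). For instance P(Dose=10mg) = 0.100, P(Effect=mild) = 0.500, and 0.100×0.500 = 0.050 matches the joint entry. So Dose and Effect are independent.

yes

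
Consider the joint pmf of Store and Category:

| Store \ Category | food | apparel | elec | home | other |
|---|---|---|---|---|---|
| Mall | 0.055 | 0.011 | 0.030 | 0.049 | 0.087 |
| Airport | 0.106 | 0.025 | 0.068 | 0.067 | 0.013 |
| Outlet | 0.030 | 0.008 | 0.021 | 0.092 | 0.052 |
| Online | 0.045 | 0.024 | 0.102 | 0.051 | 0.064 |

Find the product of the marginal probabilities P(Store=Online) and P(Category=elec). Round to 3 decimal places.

P(Store=Online) = 0.045 + 0.024 + 0.102 + 0.051 + 0.064 = 0.286.
P(Category=elec) = 0.030 + 0.068 + 0.021 + 0.102 = 0.221.
Product: 0.286 × 0.221 = 0.063.

0.063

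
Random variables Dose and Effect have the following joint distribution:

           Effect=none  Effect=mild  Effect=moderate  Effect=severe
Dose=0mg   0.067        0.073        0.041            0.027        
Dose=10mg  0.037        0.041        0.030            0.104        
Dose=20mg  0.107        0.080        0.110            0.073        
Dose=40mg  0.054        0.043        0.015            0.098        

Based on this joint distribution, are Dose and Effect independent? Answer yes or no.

no

P(Dose=10mg) = 0.212 and P(Effect=severe) = 0.302, so their product is 0.06402, but P(Dose=10mg, Effect=severe) = 0.104. Since these differ, Dose and Effect are not independent.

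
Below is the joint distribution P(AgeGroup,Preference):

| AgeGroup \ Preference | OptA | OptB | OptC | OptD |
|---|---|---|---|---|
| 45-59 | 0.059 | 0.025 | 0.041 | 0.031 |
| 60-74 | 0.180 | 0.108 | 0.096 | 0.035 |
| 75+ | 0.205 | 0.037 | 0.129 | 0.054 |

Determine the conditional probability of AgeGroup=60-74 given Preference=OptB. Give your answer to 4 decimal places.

0.6353

P(Preference=OptB) = 0.025 + 0.108 + 0.037 = 0.170.
P(AgeGroup=60-74 | Preference=OptB) = 0.108/0.170 = 0.6353.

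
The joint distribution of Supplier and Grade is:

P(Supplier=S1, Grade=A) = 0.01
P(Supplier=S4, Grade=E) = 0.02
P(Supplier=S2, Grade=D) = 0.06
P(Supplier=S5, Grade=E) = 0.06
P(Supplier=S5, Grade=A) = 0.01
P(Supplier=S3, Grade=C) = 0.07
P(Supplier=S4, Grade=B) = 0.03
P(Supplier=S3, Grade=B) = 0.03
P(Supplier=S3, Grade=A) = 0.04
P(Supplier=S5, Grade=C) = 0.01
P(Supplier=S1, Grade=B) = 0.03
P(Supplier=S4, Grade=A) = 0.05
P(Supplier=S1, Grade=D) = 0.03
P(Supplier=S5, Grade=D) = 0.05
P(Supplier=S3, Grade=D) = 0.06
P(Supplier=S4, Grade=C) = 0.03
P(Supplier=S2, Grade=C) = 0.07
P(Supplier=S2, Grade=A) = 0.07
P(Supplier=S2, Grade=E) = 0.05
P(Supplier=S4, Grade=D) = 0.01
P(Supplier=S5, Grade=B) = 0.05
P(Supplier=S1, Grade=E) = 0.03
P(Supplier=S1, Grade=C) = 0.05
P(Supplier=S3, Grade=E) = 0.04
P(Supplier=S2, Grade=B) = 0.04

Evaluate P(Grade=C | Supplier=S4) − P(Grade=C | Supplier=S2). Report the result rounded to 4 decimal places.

P(Supplier=S4) = 0.05 + 0.03 + 0.03 + 0.01 + 0.02 = 0.14; P(Grade=C | Supplier=S4) = 0.03/0.14 = 0.21429.
P(Supplier=S2) = 0.07 + 0.04 + 0.07 + 0.06 + 0.05 = 0.29; P(Grade=C | Supplier=S2) = 0.07/0.29 = 0.24138.
Difference = -0.0271.

-0.0271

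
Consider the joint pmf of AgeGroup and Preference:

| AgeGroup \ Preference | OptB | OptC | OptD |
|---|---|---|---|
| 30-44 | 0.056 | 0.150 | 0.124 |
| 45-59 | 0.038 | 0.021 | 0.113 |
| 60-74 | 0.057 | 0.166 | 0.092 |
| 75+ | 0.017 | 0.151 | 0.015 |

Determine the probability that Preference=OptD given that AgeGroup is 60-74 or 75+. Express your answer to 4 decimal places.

P(AgeGroup=60-74) = 0.057 + 0.166 + 0.092 = 0.315.
P(AgeGroup=75+) = 0.017 + 0.151 + 0.015 = 0.183.
P(AgeGroup ∈ {60-74, 75+}) = 0.315 + 0.183 = 0.498; P(Preference=OptD, AgeGroup ∈ {60-74, 75+}) = 0.092 + 0.015 = 0.107.
P(Preference=OptD | AgeGroup ∈ {60-74, 75+}) = 0.107/0.498 = 0.2149.

0.2149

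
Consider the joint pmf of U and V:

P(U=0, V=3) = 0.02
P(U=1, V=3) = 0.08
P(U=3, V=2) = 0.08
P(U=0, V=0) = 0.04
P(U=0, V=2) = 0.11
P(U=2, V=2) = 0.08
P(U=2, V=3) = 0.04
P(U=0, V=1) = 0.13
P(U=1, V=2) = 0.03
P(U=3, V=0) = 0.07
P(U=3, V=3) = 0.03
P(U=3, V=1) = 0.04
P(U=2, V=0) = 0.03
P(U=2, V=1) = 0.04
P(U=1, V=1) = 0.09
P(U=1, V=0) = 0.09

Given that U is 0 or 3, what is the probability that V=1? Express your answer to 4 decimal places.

0.3269

P(U=0) = 0.04 + 0.13 + 0.11 + 0.02 = 0.30.
P(U=3) = 0.07 + 0.04 + 0.08 + 0.03 = 0.22.
P(U ∈ {0, 3}) = 0.30 + 0.22 = 0.52; P(V=1, U ∈ {0, 3}) = 0.13 + 0.04 = 0.17.
P(V=1 | U ∈ {0, 3}) = 0.17/0.52 = 0.3269.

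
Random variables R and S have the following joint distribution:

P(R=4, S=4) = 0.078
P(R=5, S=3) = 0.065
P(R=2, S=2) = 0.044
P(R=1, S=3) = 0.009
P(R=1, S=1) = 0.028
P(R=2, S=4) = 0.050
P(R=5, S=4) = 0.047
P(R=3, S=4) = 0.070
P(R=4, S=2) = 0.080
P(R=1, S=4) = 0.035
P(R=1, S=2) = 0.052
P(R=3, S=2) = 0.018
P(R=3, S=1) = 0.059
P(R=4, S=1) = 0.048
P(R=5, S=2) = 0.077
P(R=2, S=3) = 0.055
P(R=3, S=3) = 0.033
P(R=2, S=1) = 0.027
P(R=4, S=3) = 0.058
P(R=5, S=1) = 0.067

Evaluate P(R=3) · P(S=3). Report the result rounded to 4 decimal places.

0.0396

P(R=3) = 0.059 + 0.018 + 0.033 + 0.070 = 0.180.
P(S=3) = 0.009 + 0.055 + 0.033 + 0.058 + 0.065 = 0.220.
Product: 0.180 × 0.220 = 0.0396.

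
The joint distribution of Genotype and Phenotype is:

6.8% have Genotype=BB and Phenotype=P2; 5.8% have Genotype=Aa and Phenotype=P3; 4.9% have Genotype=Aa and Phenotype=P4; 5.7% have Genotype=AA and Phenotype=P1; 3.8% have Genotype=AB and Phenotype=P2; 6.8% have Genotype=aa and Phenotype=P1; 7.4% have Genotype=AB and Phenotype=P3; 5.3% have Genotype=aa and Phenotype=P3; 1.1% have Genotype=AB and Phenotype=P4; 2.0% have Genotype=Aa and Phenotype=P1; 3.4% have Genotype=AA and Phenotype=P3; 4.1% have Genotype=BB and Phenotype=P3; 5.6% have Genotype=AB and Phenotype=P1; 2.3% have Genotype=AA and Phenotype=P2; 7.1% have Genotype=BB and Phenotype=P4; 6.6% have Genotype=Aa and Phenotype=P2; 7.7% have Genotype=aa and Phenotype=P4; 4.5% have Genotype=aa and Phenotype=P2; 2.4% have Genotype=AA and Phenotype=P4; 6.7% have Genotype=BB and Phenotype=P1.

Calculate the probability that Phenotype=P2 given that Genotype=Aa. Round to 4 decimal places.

0.3420

P(Genotype=Aa) = 0.020 + 0.066 + 0.058 + 0.049 = 0.193.
P(Phenotype=P2 | Genotype=Aa) = 0.066/0.193 = 0.3420.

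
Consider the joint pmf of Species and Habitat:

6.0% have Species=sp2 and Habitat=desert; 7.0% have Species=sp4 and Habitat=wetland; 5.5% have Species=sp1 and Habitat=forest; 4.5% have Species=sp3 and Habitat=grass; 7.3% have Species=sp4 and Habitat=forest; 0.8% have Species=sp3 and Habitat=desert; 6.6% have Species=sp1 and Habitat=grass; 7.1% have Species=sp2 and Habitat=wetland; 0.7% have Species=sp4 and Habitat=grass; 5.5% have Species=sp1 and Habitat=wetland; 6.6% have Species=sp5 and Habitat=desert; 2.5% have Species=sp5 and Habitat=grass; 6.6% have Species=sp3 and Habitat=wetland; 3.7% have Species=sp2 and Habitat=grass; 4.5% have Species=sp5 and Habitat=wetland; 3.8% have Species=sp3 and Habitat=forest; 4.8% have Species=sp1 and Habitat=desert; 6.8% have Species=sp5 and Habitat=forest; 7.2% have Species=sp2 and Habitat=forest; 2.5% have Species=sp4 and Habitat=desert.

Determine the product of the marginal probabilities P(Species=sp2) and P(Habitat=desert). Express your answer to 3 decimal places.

P(Species=sp2) = 0.072 + 0.037 + 0.071 + 0.060 = 0.240.
P(Habitat=desert) = 0.048 + 0.060 + 0.008 + 0.025 + 0.066 = 0.207.
Product: 0.240 × 0.207 = 0.050.

0.050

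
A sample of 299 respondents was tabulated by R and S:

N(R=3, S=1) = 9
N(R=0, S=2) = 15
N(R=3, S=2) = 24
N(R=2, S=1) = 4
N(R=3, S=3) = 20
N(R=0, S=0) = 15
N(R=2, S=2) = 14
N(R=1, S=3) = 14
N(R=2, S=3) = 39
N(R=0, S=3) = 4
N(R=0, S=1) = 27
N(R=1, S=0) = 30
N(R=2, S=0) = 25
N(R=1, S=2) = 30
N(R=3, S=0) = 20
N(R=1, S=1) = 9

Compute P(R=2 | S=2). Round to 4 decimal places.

Total with S=2: 15 + 30 + 14 + 24 = 83.
P(R=2 | S=2) = 14/83 = 0.1687.

0.1687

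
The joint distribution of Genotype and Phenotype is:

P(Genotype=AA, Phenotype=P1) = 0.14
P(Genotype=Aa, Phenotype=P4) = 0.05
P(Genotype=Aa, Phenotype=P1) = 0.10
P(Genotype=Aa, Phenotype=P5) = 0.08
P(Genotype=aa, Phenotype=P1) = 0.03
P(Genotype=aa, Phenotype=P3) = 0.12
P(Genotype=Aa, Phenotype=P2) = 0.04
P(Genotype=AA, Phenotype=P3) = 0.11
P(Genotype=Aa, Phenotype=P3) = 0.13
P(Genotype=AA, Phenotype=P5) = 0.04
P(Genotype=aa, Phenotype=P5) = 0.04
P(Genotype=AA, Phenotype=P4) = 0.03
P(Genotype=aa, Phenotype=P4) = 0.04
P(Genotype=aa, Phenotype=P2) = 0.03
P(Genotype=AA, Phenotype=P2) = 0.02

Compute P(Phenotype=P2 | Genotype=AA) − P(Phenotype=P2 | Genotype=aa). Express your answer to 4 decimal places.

-0.0566

P(Genotype=AA) = 0.14 + 0.02 + 0.11 + 0.03 + 0.04 = 0.34; P(Phenotype=P2 | Genotype=AA) = 0.02/0.34 = 0.05882.
P(Genotype=aa) = 0.03 + 0.03 + 0.12 + 0.04 + 0.04 = 0.26; P(Phenotype=P2 | Genotype=aa) = 0.03/0.26 = 0.11538.
Difference = -0.0566.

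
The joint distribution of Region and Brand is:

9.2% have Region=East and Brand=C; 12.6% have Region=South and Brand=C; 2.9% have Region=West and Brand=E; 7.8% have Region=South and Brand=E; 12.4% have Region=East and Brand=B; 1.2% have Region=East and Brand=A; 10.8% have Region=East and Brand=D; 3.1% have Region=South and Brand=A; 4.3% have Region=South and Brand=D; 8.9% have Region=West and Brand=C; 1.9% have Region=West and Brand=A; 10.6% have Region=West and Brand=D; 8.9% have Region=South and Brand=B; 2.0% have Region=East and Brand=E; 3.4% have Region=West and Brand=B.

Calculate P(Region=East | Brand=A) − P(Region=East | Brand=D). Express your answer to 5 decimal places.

-0.22669

P(Brand=A) = 0.031 + 0.012 + 0.019 = 0.062; P(Region=East | Brand=A) = 0.012/0.062 = 0.193548.
P(Brand=D) = 0.043 + 0.108 + 0.106 = 0.257; P(Region=East | Brand=D) = 0.108/0.257 = 0.420233.
Difference = -0.22669.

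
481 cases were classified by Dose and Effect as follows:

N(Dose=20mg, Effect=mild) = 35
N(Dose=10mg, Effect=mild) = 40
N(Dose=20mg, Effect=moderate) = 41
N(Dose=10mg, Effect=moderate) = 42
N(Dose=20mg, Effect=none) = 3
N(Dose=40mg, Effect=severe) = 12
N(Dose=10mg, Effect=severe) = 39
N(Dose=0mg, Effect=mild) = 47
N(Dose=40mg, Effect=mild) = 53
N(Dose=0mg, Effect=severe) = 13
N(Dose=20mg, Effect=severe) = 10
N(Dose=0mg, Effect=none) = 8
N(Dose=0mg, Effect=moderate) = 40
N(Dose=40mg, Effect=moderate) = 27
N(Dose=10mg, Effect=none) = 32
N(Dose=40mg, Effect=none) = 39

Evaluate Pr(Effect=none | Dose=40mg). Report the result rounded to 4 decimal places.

Total with Dose=40mg: 39 + 53 + 27 + 12 = 131.
P(Effect=none | Dose=40mg) = 39/131 = 0.2977.

0.2977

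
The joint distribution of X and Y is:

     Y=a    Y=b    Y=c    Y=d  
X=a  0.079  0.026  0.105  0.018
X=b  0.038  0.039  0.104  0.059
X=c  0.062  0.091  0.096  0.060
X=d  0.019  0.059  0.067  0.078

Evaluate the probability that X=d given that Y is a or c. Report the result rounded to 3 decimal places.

0.151

P(Y=a) = 0.079 + 0.038 + 0.062 + 0.019 = 0.198.
P(Y=c) = 0.105 + 0.104 + 0.096 + 0.067 = 0.372.
P(Y ∈ {a, c}) = 0.198 + 0.372 = 0.570; P(X=d, Y ∈ {a, c}) = 0.019 + 0.067 = 0.086.
P(X=d | Y ∈ {a, c}) = 0.086/0.570 = 0.151.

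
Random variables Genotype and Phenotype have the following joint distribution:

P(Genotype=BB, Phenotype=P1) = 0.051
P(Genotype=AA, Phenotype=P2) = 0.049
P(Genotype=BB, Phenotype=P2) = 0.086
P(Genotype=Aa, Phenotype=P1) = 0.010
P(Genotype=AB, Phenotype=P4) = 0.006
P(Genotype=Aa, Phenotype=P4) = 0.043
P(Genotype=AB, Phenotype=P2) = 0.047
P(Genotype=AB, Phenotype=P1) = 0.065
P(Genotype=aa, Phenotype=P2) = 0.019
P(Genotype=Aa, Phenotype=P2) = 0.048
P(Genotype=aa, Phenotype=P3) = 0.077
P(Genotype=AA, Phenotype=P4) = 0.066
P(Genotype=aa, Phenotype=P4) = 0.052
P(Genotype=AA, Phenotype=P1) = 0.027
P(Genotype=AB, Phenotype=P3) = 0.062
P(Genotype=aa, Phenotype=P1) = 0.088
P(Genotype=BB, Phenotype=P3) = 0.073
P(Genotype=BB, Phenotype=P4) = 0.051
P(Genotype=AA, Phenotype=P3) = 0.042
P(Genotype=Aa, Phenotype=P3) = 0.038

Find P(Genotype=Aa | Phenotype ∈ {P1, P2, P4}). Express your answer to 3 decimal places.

P(Phenotype=P1) = 0.027 + 0.010 + 0.088 + 0.065 + 0.051 = 0.241.
P(Phenotype=P2) = 0.049 + 0.048 + 0.019 + 0.047 + 0.086 = 0.249.
P(Phenotype=P4) = 0.066 + 0.043 + 0.052 + 0.006 + 0.051 = 0.218.
P(Phenotype ∈ {P1, P2, P4}) = 0.241 + 0.249 + 0.218 = 0.708; P(Genotype=Aa, Phenotype ∈ {P1, P2, P4}) = 0.010 + 0.048 + 0.043 = 0.101.
P(Genotype=Aa | Phenotype ∈ {P1, P2, P4}) = 0.101/0.708 = 0.143.

0.143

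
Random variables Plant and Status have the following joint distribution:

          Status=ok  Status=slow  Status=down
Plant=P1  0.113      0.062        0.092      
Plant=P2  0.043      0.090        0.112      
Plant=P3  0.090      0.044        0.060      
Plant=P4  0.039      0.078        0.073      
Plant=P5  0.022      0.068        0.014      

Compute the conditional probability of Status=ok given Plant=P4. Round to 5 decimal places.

0.20526

P(Plant=P4) = 0.039 + 0.078 + 0.073 = 0.190.
P(Status=ok | Plant=P4) = 0.039/0.190 = 0.20526.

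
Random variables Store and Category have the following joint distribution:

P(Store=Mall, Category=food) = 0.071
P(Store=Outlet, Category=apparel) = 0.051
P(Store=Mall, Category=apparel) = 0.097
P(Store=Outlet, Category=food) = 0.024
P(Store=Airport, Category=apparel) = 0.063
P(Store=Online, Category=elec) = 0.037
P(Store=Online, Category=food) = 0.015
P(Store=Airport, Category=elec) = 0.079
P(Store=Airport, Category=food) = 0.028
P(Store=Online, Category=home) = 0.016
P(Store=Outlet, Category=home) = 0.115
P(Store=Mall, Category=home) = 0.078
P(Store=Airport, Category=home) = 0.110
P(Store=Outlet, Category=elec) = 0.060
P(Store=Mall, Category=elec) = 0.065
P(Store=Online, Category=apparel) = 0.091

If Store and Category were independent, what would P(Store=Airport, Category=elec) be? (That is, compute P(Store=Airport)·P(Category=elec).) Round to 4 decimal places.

0.0675

P(Store=Airport) = 0.028 + 0.063 + 0.079 + 0.110 = 0.280.
P(Category=elec) = 0.065 + 0.079 + 0.060 + 0.037 = 0.241.
Product: 0.280 × 0.241 = 0.0675.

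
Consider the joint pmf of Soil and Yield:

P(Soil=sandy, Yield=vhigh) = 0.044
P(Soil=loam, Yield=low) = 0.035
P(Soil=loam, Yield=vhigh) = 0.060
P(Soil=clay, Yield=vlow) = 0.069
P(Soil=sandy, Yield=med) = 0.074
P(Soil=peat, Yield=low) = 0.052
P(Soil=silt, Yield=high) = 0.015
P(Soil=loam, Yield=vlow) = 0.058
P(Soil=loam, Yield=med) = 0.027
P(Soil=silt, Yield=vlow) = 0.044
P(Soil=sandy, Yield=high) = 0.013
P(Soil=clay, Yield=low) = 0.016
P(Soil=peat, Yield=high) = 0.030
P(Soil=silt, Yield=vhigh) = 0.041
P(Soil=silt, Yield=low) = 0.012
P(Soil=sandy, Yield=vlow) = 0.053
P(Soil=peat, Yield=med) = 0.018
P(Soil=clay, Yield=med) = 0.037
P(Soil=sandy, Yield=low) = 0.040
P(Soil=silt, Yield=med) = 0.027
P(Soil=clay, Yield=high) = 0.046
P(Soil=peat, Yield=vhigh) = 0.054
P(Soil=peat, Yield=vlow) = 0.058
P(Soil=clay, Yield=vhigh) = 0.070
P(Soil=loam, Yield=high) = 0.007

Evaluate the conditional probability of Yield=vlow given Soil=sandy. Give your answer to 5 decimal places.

P(Soil=sandy) = 0.053 + 0.040 + 0.074 + 0.013 + 0.044 = 0.224.
P(Yield=vlow | Soil=sandy) = 0.053/0.224 = 0.23661.

0.23661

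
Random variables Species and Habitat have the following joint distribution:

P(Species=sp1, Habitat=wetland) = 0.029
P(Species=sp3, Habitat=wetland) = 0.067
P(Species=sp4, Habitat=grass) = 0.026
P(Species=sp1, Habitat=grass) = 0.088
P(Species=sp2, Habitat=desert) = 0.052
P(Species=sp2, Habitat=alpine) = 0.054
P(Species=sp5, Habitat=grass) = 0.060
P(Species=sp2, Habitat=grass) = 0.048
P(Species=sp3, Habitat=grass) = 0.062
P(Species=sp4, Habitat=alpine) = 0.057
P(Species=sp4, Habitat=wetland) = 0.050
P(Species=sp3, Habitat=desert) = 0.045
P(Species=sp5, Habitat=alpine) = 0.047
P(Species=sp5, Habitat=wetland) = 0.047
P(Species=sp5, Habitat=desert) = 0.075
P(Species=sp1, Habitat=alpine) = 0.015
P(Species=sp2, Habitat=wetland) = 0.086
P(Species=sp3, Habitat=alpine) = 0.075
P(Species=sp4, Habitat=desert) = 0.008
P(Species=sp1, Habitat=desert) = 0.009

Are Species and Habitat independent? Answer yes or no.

no

P(Species=sp1) = 0.141 and P(Habitat=grass) = 0.284, so their product is 0.04004, but P(Species=sp1, Habitat=grass) = 0.088. Since these differ, Species and Habitat are not independent.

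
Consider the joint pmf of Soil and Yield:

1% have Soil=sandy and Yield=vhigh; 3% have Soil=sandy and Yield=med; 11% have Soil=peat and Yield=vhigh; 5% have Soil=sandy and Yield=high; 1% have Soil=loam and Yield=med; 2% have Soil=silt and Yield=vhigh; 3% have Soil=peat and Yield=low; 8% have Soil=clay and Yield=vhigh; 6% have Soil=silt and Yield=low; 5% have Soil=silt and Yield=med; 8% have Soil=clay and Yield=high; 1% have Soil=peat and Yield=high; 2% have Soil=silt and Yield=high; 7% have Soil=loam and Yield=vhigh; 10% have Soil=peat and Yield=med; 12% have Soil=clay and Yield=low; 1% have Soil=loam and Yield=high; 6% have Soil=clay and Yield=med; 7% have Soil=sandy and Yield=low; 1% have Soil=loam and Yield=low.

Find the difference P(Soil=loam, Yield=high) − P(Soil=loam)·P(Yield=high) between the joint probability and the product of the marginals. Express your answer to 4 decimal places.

P(Soil=loam) = 0.01 + 0.01 + 0.01 + 0.07 = 0.10.
P(Yield=high) = 0.05 + 0.01 + 0.08 + 0.02 + 0.01 = 0.17.
P(Soil=loam, Yield=high) − P(Soil=loam)P(Yield=high) = 0.01 − 0.10×0.17 = -0.0070.

-0.0070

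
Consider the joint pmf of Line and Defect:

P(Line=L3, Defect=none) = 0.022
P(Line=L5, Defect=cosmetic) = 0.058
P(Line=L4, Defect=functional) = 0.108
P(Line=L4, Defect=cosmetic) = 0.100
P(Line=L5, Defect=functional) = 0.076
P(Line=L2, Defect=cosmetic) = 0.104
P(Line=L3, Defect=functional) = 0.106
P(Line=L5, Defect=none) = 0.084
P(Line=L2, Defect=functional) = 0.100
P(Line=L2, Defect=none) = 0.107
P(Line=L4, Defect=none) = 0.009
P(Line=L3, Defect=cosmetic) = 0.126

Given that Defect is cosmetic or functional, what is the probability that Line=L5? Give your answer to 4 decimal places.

0.1722

P(Defect=cosmetic) = 0.104 + 0.126 + 0.100 + 0.058 = 0.388.
P(Defect=functional) = 0.100 + 0.106 + 0.108 + 0.076 = 0.390.
P(Defect ∈ {cosmetic, functional}) = 0.388 + 0.390 = 0.778; P(Line=L5, Defect ∈ {cosmetic, functional}) = 0.058 + 0.076 = 0.134.
P(Line=L5 | Defect ∈ {cosmetic, functional}) = 0.134/0.778 = 0.1722.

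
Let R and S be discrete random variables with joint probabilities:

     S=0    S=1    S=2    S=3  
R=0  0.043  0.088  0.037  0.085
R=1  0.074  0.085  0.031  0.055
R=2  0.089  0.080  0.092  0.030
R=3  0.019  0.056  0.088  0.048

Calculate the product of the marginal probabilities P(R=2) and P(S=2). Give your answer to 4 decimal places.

P(R=2) = 0.089 + 0.080 + 0.092 + 0.030 = 0.291.
P(S=2) = 0.037 + 0.031 + 0.092 + 0.088 = 0.248.
Product: 0.291 × 0.248 = 0.0722.

0.0722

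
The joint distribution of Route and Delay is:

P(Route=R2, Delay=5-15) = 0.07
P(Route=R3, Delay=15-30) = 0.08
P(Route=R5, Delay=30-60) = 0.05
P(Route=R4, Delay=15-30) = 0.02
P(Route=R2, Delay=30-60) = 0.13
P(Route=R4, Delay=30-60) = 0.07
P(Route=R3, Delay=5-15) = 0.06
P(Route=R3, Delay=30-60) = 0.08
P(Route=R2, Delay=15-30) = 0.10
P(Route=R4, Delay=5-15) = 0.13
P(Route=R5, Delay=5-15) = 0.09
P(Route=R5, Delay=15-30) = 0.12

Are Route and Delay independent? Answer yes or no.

P(Route=R4) = 0.22 and P(Delay=5-15) = 0.35, so their product is 0.0770, but P(Route=R4, Delay=5-15) = 0.13. Since these differ, Route and Delay are not independent.

no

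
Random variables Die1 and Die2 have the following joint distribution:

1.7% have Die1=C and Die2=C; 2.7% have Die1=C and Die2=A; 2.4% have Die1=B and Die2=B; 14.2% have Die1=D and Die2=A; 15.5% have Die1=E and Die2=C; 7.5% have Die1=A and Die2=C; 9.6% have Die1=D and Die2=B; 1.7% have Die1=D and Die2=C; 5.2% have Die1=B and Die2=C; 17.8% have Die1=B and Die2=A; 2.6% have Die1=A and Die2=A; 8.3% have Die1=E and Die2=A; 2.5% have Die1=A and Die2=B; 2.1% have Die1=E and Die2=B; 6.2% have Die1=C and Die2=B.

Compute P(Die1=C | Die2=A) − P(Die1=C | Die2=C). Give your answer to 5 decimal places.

P(Die2=A) = 0.026 + 0.178 + 0.027 + 0.142 + 0.083 = 0.456; P(Die1=C | Die2=A) = 0.027/0.456 = 0.059211.
P(Die2=C) = 0.075 + 0.052 + 0.017 + 0.017 + 0.155 = 0.316; P(Die1=C | Die2=C) = 0.017/0.316 = 0.053797.
Difference = 0.00541.

0.00541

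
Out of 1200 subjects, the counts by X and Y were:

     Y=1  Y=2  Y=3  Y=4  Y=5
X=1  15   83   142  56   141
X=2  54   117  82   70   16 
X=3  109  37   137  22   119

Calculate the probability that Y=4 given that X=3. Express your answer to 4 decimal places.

0.0519

Total with X=3: 109 + 37 + 137 + 22 + 119 = 424.
P(Y=4 | X=3) = 22/424 = 0.0519.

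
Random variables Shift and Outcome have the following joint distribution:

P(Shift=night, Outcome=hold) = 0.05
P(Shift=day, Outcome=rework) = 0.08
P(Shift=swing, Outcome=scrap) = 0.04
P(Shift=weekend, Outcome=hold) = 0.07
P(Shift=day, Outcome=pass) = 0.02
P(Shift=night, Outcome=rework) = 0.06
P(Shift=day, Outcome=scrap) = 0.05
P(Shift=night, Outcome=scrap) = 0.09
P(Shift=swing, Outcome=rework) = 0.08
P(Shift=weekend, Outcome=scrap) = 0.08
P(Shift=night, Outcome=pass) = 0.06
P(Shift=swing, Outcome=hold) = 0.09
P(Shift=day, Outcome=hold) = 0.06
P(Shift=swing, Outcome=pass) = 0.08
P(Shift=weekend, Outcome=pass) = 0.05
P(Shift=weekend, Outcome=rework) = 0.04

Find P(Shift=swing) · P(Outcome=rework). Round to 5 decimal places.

P(Shift=swing) = 0.08 + 0.08 + 0.04 + 0.09 = 0.29.
P(Outcome=rework) = 0.08 + 0.08 + 0.06 + 0.04 = 0.26.
Product: 0.29 × 0.26 = 0.07540.

0.07540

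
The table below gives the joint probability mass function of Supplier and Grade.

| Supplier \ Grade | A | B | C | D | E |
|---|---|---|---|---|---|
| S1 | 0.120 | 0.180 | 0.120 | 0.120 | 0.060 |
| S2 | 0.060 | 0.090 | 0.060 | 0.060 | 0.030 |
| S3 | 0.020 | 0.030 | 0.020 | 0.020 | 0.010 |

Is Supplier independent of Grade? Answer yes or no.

yes

Every cell satisfies P(Supplier,Grade) = P(Supplier)·P(Grade). For instance P(Supplier=S1) = 0.600, P(Grade=A) = 0.200, and 0.600×0.200 = 0.120 matches the joint entry. So Supplier and Grade are independent.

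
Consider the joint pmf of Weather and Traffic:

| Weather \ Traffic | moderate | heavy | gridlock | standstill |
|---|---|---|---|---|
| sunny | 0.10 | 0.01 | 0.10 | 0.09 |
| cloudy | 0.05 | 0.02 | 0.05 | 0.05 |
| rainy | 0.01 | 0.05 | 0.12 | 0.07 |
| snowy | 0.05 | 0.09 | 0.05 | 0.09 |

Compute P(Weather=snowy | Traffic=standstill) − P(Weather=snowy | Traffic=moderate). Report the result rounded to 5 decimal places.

0.06190

P(Traffic=standstill) = 0.09 + 0.05 + 0.07 + 0.09 = 0.30; P(Weather=snowy | Traffic=standstill) = 0.09/0.30 = 0.300000.
P(Traffic=moderate) = 0.10 + 0.05 + 0.01 + 0.05 = 0.21; P(Weather=snowy | Traffic=moderate) = 0.05/0.21 = 0.238095.
Difference = 0.06190.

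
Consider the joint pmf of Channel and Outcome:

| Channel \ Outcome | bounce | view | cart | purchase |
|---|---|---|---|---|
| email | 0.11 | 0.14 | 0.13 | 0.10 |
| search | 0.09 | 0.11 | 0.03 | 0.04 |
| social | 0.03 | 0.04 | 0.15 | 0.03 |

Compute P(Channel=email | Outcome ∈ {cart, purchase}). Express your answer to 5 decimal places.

0.47917

P(Outcome=cart) = 0.13 + 0.03 + 0.15 = 0.31.
P(Outcome=purchase) = 0.10 + 0.04 + 0.03 = 0.17.
P(Outcome ∈ {cart, purchase}) = 0.31 + 0.17 = 0.48; P(Channel=email, Outcome ∈ {cart, purchase}) = 0.13 + 0.10 = 0.23.
P(Channel=email | Outcome ∈ {cart, purchase}) = 0.23/0.48 = 0.47917.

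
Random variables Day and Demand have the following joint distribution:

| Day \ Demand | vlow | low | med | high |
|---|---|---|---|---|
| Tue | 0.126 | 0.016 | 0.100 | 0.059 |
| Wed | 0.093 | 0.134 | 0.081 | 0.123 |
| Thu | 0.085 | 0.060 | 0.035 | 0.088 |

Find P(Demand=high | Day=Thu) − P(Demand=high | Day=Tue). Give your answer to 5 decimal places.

P(Day=Thu) = 0.085 + 0.060 + 0.035 + 0.088 = 0.268; P(Demand=high | Day=Thu) = 0.088/0.268 = 0.328358.
P(Day=Tue) = 0.126 + 0.016 + 0.100 + 0.059 = 0.301; P(Demand=high | Day=Tue) = 0.059/0.301 = 0.196013.
Difference = 0.13234.

0.13234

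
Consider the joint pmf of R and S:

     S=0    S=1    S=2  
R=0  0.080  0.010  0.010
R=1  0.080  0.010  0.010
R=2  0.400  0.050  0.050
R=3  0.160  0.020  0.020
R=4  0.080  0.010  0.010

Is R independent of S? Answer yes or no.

yes

Every cell satisfies P(R,S) = P(R)·P(S). For instance P(R=0) = 0.100, P(S=0) = 0.800, and 0.100×0.800 = 0.080 matches the joint entry. So R and S are independent.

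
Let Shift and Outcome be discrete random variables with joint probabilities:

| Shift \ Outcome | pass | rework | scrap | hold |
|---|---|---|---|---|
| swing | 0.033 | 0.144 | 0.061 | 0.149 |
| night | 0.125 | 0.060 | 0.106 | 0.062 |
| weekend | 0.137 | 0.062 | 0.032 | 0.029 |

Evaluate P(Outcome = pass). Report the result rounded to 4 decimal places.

P(Outcome=pass) = 0.033 + 0.125 + 0.137 = 0.295.

0.2950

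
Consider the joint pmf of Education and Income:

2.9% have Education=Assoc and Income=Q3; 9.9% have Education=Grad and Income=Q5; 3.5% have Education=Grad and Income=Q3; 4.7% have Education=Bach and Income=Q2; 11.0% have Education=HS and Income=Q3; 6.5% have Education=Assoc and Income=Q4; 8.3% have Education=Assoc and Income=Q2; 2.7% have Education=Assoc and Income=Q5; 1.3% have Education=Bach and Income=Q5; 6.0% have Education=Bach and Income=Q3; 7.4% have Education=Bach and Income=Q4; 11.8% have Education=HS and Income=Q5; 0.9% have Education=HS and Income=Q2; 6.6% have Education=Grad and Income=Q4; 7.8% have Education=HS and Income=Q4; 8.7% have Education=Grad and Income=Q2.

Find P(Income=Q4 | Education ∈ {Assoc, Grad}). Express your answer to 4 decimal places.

P(Education=Assoc) = 0.083 + 0.029 + 0.065 + 0.027 = 0.204.
P(Education=Grad) = 0.087 + 0.035 + 0.066 + 0.099 = 0.287.
P(Education ∈ {Assoc, Grad}) = 0.204 + 0.287 = 0.491; P(Income=Q4, Education ∈ {Assoc, Grad}) = 0.065 + 0.066 = 0.131.
P(Income=Q4 | Education ∈ {Assoc, Grad}) = 0.131/0.491 = 0.2668.

0.2668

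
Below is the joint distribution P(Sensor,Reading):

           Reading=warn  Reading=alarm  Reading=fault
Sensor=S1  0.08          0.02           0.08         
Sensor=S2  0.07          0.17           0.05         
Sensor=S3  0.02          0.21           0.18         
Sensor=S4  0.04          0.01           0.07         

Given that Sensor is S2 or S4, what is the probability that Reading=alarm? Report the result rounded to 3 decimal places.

0.439

P(Sensor=S2) = 0.07 + 0.17 + 0.05 = 0.29.
P(Sensor=S4) = 0.04 + 0.01 + 0.07 = 0.12.
P(Sensor ∈ {S2, S4}) = 0.29 + 0.12 = 0.41; P(Reading=alarm, Sensor ∈ {S2, S4}) = 0.17 + 0.01 = 0.18.
P(Reading=alarm | Sensor ∈ {S2, S4}) = 0.18/0.41 = 0.439.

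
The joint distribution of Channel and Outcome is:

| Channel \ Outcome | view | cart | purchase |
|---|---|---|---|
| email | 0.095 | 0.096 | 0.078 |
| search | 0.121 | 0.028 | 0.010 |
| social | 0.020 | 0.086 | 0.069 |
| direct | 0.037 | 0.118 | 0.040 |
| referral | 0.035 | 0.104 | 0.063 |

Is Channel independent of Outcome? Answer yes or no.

no

P(Channel=search) = 0.159 and P(Outcome=view) = 0.308, so their product is 0.04897, but P(Channel=search, Outcome=view) = 0.121. Since these differ, Channel and Outcome are not independent.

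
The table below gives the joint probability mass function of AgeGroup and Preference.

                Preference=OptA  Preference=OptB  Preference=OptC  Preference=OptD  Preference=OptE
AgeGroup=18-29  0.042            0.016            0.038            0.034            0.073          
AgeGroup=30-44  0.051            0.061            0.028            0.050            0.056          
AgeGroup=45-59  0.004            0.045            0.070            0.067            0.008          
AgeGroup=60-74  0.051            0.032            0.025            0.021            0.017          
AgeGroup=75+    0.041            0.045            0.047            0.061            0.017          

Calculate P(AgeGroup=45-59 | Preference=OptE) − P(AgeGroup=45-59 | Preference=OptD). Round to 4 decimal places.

P(Preference=OptE) = 0.073 + 0.056 + 0.008 + 0.017 + 0.017 = 0.171; P(AgeGroup=45-59 | Preference=OptE) = 0.008/0.171 = 0.04678.
P(Preference=OptD) = 0.034 + 0.050 + 0.067 + 0.021 + 0.061 = 0.233; P(AgeGroup=45-59 | Preference=OptD) = 0.067/0.233 = 0.28755.
Difference = -0.2408.

-0.2408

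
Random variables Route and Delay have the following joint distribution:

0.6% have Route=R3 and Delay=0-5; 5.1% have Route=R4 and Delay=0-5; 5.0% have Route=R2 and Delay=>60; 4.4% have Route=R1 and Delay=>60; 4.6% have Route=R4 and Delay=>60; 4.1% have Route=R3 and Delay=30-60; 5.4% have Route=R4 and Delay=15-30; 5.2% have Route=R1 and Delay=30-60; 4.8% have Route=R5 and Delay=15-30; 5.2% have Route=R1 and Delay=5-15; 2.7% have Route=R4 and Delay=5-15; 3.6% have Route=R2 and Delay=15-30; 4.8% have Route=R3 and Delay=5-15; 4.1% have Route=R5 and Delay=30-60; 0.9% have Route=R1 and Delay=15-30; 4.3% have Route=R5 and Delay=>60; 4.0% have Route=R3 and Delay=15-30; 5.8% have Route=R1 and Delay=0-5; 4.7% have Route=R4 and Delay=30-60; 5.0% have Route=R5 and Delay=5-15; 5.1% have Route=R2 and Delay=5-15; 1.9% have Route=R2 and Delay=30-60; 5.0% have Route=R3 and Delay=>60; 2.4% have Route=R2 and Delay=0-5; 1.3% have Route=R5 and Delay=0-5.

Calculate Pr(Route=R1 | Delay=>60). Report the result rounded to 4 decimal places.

P(Delay=>60) = 0.044 + 0.050 + 0.050 + 0.046 + 0.043 = 0.233.
P(Route=R1 | Delay=>60) = 0.044/0.233 = 0.1888.

0.1888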